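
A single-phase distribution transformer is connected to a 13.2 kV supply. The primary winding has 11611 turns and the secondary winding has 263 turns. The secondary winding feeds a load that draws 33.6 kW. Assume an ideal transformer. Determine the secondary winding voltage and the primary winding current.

V_s = V_p × N_s/N_p = 13200 × 263/11611 = 298.99 V.
I_s = P/V_s = 33600/298.99 = 112.38 A.
I_p = I_s × N_s/N_p = 112.38 × 263/11611 = 2.55 A.

V_s ≈ 299 V, I_p ≈ 2.55 A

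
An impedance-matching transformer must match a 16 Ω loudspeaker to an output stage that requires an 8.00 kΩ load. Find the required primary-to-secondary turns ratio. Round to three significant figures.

N_p/N_s ≈ 22.4

Z_p/Z_s = (N_p/N_s)², so N_p/N_s = √(8000/16) = √500 = 22.4.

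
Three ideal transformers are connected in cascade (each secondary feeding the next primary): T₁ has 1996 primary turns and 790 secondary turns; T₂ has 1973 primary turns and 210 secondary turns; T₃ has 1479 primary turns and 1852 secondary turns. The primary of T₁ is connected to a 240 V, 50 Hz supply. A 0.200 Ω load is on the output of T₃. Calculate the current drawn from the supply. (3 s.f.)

I_supply ≈ 3.34 A

Secondary of T₁: V = 240.00 × 790/1996 = 94.990 V.
Secondary of T₂: V = 94.990 × 210/1973 = 10.110 V.
Secondary of T₃: V = 10.110 × 1852/1479 = 12.660 V.
I_load = 12.660/0.200 = 63.301 A, so P_out = 12.660 × 63.301 = 801.41 W.
All ideal ⇒ P_in = P_out, so I_supply = 801.41/240 = 3.34 A.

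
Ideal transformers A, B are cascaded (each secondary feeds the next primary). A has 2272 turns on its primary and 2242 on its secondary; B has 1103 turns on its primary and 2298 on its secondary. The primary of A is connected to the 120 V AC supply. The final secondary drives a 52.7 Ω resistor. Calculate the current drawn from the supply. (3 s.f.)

After A: V = 120.00 × 2242/2272 = 118.42 V.
After B: V = 118.42 × 2298/1103 = 246.71 V.
I_load = 246.71/52.7 = 4.6814 A, so P_out = 246.71 × 4.6814 = 1154.9 W.
All ideal ⇒ P_in = P_out, so I_supply = 1154.9/120 = 9.62 A.

I_supply ≈ 9.62 A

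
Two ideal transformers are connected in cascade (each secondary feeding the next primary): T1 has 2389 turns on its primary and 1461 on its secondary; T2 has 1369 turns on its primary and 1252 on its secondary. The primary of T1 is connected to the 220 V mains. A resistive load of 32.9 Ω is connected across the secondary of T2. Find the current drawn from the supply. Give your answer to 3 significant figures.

I_supply ≈ 2.09 A

After T1: V = 220.00 × 1461/2389 = 134.54 V.
After T2: V = 134.54 × 1252/1369 = 123.04 V.
I_load = 123.04/32.9 = 3.7399 A, so P_out = 123.04 × 3.7399 = 460.17 W.
All ideal ⇒ P_in = P_out, so I_supply = 460.17/220 = 2.09 A.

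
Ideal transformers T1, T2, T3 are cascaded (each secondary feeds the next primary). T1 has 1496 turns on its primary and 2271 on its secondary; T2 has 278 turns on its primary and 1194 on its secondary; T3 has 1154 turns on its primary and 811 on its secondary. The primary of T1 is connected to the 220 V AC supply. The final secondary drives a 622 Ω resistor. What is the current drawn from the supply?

After T1: V = 220.00 × 2271/1496 = 333.97 V.
After T2: V = 333.97 × 1194/278 = 1434.4 V.
After T3: V = 1434.4 × 811/1154 = 1008.1 V.
I_load = 1008.1/622 = 1.6207 A, so P_out = 1008.1 × 1.6207 = 1633.7 W.
All ideal ⇒ P_in = P_out, so I_supply = 1633.7/220 = 7.43 A.

I_supply ≈ 7.43 A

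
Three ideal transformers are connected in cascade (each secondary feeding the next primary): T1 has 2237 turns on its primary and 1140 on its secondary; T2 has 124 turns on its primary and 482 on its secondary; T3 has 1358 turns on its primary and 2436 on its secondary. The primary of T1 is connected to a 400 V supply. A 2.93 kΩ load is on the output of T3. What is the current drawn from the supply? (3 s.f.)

I_supply ≈ 1.72 A

Secondary of T1: V = 400.00 × 1140/2237 = 203.84 V.
Secondary of T2: V = 203.84 × 482/124 = 792.36 V.
Secondary of T3: V = 792.36 × 2436/1358 = 1421.4 V.
I_load = 1421.4/2930 = 0.48510 A, so P_out = 1421.4 × 0.48510 = 689.50 W.
All ideal ⇒ P_in = P_out, so I_supply = 689.50/400 = 1.72 A.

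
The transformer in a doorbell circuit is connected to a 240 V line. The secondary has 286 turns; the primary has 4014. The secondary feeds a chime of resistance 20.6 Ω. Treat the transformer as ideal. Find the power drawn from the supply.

V_s = V_p × N_s/N_p = 240 × 286/4014 = 17.100 V.
I_s = V_s/R = 17.100/20.6 = 0.83010 A.
I_p = I_s × N_s/N_p = 0.83010 × 286/4014 = 0.059145 A.
P = V_p I_p = 240 × 0.059145 = 14.2 W.

P ≈ 14.2 W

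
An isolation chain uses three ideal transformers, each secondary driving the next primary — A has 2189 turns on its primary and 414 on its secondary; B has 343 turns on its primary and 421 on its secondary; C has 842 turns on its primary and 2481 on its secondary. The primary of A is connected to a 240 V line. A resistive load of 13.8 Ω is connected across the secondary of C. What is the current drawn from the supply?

After A: V = 240.00 × 414/2189 = 45.391 V.
After B: V = 45.391 × 421/343 = 55.713 V.
After C: V = 55.713 × 2481/842 = 164.16 V.
I_load = 164.16/13.8 = 11.896 A, so P_out = 164.16 × 11.896 = 1952.8 W.
All ideal ⇒ P_in = P_out, so I_supply = 1952.8/240 = 8.14 A.

I_supply ≈ 8.14 A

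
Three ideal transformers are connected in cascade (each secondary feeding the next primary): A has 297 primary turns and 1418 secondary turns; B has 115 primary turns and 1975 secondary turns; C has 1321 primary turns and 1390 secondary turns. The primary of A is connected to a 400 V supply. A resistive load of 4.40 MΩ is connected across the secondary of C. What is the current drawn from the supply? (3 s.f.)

I_supply ≈ 0.677 A

Secondary of A: V = 400.00 × 1418/297 = 1909.8 V.
Secondary of B: V = 1909.8 × 1975/115 = 32798 V.
Secondary of C: V = 32798 × 1390/1321 = 34511 V.
I_load = 34511/(4.40×10^6) = 0.0078435 A, so P_out = 34511 × 0.0078435 = 270.69 W.
All ideal ⇒ P_in = P_out, so I_supply = 270.69/400 = 0.677 A.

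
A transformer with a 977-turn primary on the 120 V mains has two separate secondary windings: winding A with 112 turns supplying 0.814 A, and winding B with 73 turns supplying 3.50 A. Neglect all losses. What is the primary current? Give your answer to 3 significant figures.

I_p ≈ 0.355 A

V_A = 120 × 112/977 = 13.756 V; V_B = 120 × 73/977 = 8.9662 V.
P_out = V_A I_A + V_B I_B = 13.756×0.814 + 8.9662×3.50 = 11.198 + 31.382 = 42.579 W.
Ideal ⇒ P_in = P_out, so I_p = P_out/V_p = 42.579/120 = 0.355 A.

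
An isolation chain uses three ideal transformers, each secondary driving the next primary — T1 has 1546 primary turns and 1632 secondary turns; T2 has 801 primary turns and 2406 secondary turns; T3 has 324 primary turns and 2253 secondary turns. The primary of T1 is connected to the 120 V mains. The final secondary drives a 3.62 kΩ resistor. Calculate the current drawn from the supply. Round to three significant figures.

After T1: V = 120.00 × 1632/1546 = 126.68 V.
After T2: V = 126.68 × 2406/801 = 380.50 V.
After T3: V = 380.50 × 2253/324 = 2645.9 V.
I_load = 2645.9/3620 = 0.73091 A, so P_out = 2645.9 × 0.73091 = 1933.9 W.
All ideal ⇒ P_in = P_out, so I_supply = 1933.9/120 = 16.1 A.

I_supply ≈ 16.1 A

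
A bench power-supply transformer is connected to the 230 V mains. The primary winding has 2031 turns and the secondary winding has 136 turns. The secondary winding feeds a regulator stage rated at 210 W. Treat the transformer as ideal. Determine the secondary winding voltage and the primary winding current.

V_s = V_p × N_s/N_p = 230 × 136/2031 = 15.401 V.
I_s = P/V_s = 210/15.401 = 13.635 A.
I_p = I_s × N_s/N_p = 13.635 × 136/2031 = 0.913 A.

V_s ≈ 15.4 V, I_p ≈ 0.913 A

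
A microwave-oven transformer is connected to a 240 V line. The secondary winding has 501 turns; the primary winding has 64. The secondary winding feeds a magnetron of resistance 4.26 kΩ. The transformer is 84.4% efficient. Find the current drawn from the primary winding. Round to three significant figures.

V_s = 240 × 501/64 = 1878.8 V.
I_s = V_s/R = 1878.8/4260 = 0.44102 A.
P_out = V_s I_s = 1878.8 × 0.44102 = 828.57 W.
P_in = P_out/η = 828.57/0.844 = 981.72 W.
I_p = P_in/V_p = 981.72/240 = 4.09 A.

I_p ≈ 4.09 A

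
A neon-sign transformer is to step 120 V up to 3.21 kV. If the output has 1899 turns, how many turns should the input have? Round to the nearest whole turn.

N_in = 71 turns

N_in/N_out = V_in/V_out, so N_in = 1899 × 120/3210 = 71.0 ≈ 71 turns.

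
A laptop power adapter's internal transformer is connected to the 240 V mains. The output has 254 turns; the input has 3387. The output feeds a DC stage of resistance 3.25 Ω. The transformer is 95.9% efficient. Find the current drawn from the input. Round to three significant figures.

I_in ≈ 0.433 A

V_out = 240 × 254/3387 = 17.998 V.
I_out = V_out/R = 17.998/3.25 = 5.5379 A.
P_out = V_out I_out = 17.998 × 5.5379 = 99.673 W.
P_in = P_out/η = 99.673/0.959 = 103.93 W.
I_in = P_in/V_in = 103.93/240 = 0.433 A.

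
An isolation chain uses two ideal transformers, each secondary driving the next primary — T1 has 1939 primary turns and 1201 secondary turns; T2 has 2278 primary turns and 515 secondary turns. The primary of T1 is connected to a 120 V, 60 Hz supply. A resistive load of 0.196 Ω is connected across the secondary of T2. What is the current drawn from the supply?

I_supply ≈ 12.0 A

Secondary of T1: V = 120.00 × 1201/1939 = 74.327 V.
Secondary of T2: V = 74.327 × 515/2278 = 16.804 V.
I_load = 16.804/0.196 = 85.732 A, so P_out = 16.804 × 85.732 = 1440.6 W.
All ideal ⇒ P_in = P_out, so I_supply = 1440.6/120 = 12.0 A.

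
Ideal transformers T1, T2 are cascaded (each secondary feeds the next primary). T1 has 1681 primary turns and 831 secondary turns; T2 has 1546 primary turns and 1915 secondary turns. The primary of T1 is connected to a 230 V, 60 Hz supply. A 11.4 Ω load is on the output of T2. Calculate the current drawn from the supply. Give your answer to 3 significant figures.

Secondary of T1: V = 230.00 × 831/1681 = 113.70 V.
Secondary of T2: V = 113.70 × 1915/1546 = 140.84 V.
I_load = 140.84/11.4 = 12.354 A, so P_out = 140.84 × 12.354 = 1739.9 W.
All ideal ⇒ P_in = P_out, so I_supply = 1739.9/230 = 7.56 A.

I_supply ≈ 7.56 A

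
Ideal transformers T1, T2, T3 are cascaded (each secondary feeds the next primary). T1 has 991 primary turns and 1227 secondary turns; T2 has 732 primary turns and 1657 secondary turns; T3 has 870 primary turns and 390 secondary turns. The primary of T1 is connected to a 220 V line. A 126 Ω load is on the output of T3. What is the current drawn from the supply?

I_supply ≈ 2.76 A

After T1: V = 220.00 × 1227/991 = 272.39 V.
After T2: V = 272.39 × 1657/732 = 616.60 V.
After T3: V = 616.60 × 390/870 = 276.41 V.
I_load = 276.41/126 = 2.1937 A, so P_out = 276.41 × 2.1937 = 606.36 W.
All ideal ⇒ P_in = P_out, so I_supply = 606.36/220 = 2.76 A.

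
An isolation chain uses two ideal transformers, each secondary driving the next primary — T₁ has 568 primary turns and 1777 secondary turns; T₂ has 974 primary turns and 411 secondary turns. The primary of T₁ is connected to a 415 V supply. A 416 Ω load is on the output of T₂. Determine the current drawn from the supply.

I_supply ≈ 1.74 A

After T₁: V = 415.00 × 1777/568 = 1298.3 V.
After T₂: V = 1298.3 × 411/974 = 547.86 V.
I_load = 547.86/416 = 1.3170 A, so P_out = 547.86 × 1.3170 = 721.52 W.
All ideal ⇒ P_in = P_out, so I_supply = 721.52/415 = 1.74 A.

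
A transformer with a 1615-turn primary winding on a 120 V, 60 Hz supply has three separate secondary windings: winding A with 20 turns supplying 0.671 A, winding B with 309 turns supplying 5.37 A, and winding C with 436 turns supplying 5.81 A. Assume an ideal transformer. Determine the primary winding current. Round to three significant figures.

V_A = 120 × 20/1615 = 1.4861 V; V_B = 120 × 309/1615 = 22.960 V; V_C = 120 × 436/1615 = 32.396 V.
P_out = V_A I_A + V_B I_B + V_C I_C = 1.4861×0.671 + 22.960×5.37 + 32.396×5.81 = 0.99715 + 123.29 + 188.22 = 312.51 W.
Ideal ⇒ P_in = P_out, so I_p = P_out/V_p = 312.51/120 = 2.60 A.

I_p ≈ 2.60 A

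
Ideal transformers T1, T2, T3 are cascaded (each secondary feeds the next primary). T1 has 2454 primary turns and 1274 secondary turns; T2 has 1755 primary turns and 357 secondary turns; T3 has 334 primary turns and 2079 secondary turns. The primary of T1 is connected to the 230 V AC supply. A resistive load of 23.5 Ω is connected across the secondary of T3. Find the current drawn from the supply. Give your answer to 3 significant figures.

After T1: V = 230.00 × 1274/2454 = 119.41 V.
After T2: V = 119.41 × 357/1755 = 24.289 V.
After T3: V = 24.289 × 2079/334 = 151.19 V.
I_load = 151.19/23.5 = 6.4336 A, so P_out = 151.19 × 6.4336 = 972.69 W.
All ideal ⇒ P_in = P_out, so I_supply = 972.69/230 = 4.23 A.

I_supply ≈ 4.23 A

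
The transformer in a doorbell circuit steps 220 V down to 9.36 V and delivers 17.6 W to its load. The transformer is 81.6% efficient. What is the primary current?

I_p ≈ 0.0980 A

P_in = P_out/η = 17.6/0.816 = 21.569 W.
I_p = P_in/V_p = 21.569/220 = 0.0980 A.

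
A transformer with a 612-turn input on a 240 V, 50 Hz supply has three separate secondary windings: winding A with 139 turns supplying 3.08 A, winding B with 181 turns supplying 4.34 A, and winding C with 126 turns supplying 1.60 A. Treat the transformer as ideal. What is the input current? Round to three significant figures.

I_in ≈ 2.31 A

V_A = 240 × 139/612 = 54.510 V; V_B = 240 × 181/612 = 70.980 V; V_C = 240 × 126/612 = 49.412 V.
P_out = V_A I_A + V_B I_B + V_C I_C = 54.510×3.08 + 70.980×4.34 + 49.412×1.60 = 167.89 + 308.05 + 79.059 = 555.00 W.
Ideal ⇒ P_in = P_out, so I_in = P_out/V_in = 555.00/240 = 2.31 A.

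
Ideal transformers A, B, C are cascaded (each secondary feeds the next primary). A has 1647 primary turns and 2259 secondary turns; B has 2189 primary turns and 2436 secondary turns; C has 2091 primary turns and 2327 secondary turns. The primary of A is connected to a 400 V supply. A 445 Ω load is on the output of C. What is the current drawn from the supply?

I_supply ≈ 2.59 A

After A: V = 400.00 × 2259/1647 = 548.63 V.
After B: V = 548.63 × 2436/2189 = 610.54 V.
After C: V = 610.54 × 2327/2091 = 679.45 V.
I_load = 679.45/445 = 1.5269 A, so P_out = 679.45 × 1.5269 = 1037.4 W.
All ideal ⇒ P_in = P_out, so I_supply = 1037.4/400 = 2.59 A.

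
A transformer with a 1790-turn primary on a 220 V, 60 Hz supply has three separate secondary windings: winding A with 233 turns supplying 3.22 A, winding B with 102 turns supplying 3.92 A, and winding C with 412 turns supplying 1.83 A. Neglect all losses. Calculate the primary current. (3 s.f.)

I_p ≈ 1.06 A

V_A = 220 × 233/1790 = 28.637 V; V_B = 220 × 102/1790 = 12.536 V; V_C = 220 × 412/1790 = 50.637 V.
P_out = V_A I_A + V_B I_B + V_C I_C = 28.637×3.22 + 12.536×3.92 + 50.637×1.83 = 92.211 + 49.142 + 92.665 = 234.02 W.
Ideal ⇒ P_in = P_out, so I_p = P_out/V_p = 234.02/220 = 1.06 A.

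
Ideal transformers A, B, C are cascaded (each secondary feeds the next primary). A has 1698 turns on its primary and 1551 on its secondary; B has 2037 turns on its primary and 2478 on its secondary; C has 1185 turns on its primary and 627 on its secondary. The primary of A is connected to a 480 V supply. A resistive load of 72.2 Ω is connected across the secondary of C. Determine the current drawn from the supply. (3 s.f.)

I_supply ≈ 2.30 A

After A: V = 480.00 × 1551/1698 = 438.45 V.
After B: V = 438.45 × 2478/2037 = 533.37 V.
After C: V = 533.37 × 627/1185 = 282.21 V.
I_load = 282.21/72.2 = 3.9087 A, so P_out = 282.21 × 3.9087 = 1103.1 W.
All ideal ⇒ P_in = P_out, so I_supply = 1103.1/480 = 2.30 A.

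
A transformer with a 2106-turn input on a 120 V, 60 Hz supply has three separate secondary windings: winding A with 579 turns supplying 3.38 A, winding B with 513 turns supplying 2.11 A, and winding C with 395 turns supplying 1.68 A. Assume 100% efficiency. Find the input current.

I_in ≈ 1.76 A

V_A = 120 × 579/2106 = 32.991 V; V_B = 120 × 513/2106 = 29.231 V; V_C = 120 × 395/2106 = 22.507 V.
P_out = V_A I_A + V_B I_B + V_C I_C = 32.991×3.38 + 29.231×2.11 + 22.507×1.68 = 111.51 + 61.677 + 37.812 = 211.00 W.
Ideal ⇒ P_in = P_out, so I_in = P_out/V_in = 211.00/120 = 1.76 A.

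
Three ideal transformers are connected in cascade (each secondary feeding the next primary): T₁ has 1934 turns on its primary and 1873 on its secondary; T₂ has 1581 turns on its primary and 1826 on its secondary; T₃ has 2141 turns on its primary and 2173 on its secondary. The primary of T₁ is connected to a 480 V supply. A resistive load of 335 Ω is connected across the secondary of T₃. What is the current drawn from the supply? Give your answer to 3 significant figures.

After T₁: V = 480.00 × 1873/1934 = 464.86 V.
After T₂: V = 464.86 × 1826/1581 = 536.90 V.
After T₃: V = 536.90 × 2173/2141 = 544.92 V.
I_load = 544.92/335 = 1.6266 A, so P_out = 544.92 × 1.6266 = 886.39 W.
All ideal ⇒ P_in = P_out, so I_supply = 886.39/480 = 1.85 A.

I_supply ≈ 1.85 A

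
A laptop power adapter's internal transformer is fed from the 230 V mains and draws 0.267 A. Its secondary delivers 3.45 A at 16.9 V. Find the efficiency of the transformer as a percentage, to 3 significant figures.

η ≈ 94.9%

P_in = 230 × 0.267 = 61.4100 W.
P_out = 16.9 × 3.45 = 58.3050 W.
η = P_out/P_in = 58.3050/61.4100 = 0.949.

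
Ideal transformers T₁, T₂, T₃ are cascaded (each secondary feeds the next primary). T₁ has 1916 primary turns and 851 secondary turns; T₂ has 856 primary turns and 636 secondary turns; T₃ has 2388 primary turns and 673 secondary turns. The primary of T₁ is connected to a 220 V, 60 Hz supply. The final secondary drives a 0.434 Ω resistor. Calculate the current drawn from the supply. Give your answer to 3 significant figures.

After T₁: V = 220.00 × 851/1916 = 97.714 V.
After T₂: V = 97.714 × 636/856 = 72.601 V.
After T₃: V = 72.601 × 673/2388 = 20.461 V.
I_load = 20.461/0.434 = 47.145 A, so P_out = 20.461 × 47.145 = 964.61 W.
All ideal ⇒ P_in = P_out, so I_supply = 964.61/220 = 4.38 A.

I_supply ≈ 4.38 A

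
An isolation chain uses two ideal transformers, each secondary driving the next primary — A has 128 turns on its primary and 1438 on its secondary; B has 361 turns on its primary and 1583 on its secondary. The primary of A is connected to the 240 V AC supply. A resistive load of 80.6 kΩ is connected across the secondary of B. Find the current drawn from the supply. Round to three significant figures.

I_supply ≈ 7.23 A

After A: V = 240.00 × 1438/128 = 2696.2 V.
After B: V = 2696.2 × 1583/361 = 11823 V.
I_load = 11823/80600 = 0.14669 A, so P_out = 11823 × 0.14669 = 1734.3 W.
All ideal ⇒ P_in = P_out, so I_supply = 1734.3/240 = 7.23 A.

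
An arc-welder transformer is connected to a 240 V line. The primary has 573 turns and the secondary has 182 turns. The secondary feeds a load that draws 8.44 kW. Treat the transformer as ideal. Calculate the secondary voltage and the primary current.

V_s ≈ 76.2 V, I_p ≈ 35.2 A

V_s = V_p × N_s/N_p = 240 × 182/573 = 76.230 V.
I_s = P/V_s = 8440/76.230 = 110.72 A.
I_p = I_s × N_s/N_p = 110.72 × 182/573 = 35.2 A.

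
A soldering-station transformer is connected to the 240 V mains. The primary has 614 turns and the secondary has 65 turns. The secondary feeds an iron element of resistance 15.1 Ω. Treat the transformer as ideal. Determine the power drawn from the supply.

P ≈ 42.7 W

V_s = V_p × N_s/N_p = 240 × 65/614 = 25.407 V.
I_s = V_s/R = 25.407/15.1 = 1.6826 A.
I_p = I_s × N_s/N_p = 1.6826 × 65/614 = 0.17812 A.
P = V_p I_p = 240 × 0.17812 = 42.7 W.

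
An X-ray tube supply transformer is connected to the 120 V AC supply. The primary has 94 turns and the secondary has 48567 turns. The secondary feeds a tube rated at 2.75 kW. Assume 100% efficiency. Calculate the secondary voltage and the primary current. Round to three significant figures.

V_s ≈ 62000 V, I_p ≈ 22.9 A

V_s = V_p × N_s/N_p = 120 × 48567/94 = 62000 V.
I_s = P/V_s = 2750/62000 = 0.044355 A.
I_p = I_s × N_s/N_p = 0.044355 × 48567/94 = 22.9 A.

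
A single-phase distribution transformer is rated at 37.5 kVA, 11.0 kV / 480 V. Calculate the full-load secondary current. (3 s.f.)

I_s = S/V_s = 37500/480 = 78.1 A.

I_s ≈ 78.1 A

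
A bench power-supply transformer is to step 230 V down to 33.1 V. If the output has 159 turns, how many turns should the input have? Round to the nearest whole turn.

N_in = 1105 turns

N_in/N_out = V_in/V_out, so N_in = 159 × 230/33.1 = 1104.8 ≈ 1105 turns.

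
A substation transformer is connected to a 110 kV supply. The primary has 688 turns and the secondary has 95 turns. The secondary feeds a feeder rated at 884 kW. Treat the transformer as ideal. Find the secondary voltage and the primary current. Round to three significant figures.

V_s ≈ 15200 V, I_p ≈ 8.04 A

V_s = V_p × N_s/N_p = 110000 × 95/688 = 15189 V.
I_s = P/V_s = 884000/15189 = 58.200 A.
I_p = I_s × N_s/N_p = 58.200 × 95/688 = 8.04 A.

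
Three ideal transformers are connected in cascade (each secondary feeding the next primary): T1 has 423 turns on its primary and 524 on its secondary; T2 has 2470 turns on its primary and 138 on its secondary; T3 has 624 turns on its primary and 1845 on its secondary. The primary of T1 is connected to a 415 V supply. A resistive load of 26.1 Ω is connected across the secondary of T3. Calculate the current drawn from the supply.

After T1: V = 415.00 × 524/423 = 514.09 V.
After T2: V = 514.09 × 138/2470 = 28.722 V.
After T3: V = 28.722 × 1845/624 = 84.924 V.
I_load = 84.924/26.1 = 3.2538 A, so P_out = 84.924 × 3.2538 = 276.33 W.
All ideal ⇒ P_in = P_out, so I_supply = 276.33/415 = 0.666 A.

I_supply ≈ 0.666 A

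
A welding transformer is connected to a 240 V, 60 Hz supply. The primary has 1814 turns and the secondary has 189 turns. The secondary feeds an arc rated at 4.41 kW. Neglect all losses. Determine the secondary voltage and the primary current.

V_s = V_p × N_s/N_p = 240 × 189/1814 = 25.006 V.
I_s = P/V_s = 4410/25.006 = 176.36 A.
I_p = I_s × N_s/N_p = 176.36 × 189/1814 = 18.4 A.

V_s ≈ 25.0 V, I_p ≈ 18.4 A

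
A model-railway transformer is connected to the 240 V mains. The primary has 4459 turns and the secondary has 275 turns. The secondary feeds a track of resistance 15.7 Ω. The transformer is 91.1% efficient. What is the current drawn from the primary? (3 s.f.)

I_p ≈ 0.0638 A

V_s = 240 × 275/4459 = 14.802 V.
I_s = V_s/R = 14.802/15.7 = 0.94277 A.
P_out = V_s I_s = 14.802 × 0.94277 = 13.954 W.
P_in = P_out/η = 13.954/0.911 = 15.318 W.
I_p = P_in/V_p = 15.318/240 = 0.0638 A.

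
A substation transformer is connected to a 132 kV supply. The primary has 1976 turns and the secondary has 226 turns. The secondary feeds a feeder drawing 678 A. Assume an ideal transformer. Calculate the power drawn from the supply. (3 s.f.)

P ≈ 1.02×10^7 W

I_p = I_s × N_s/N_p = 678 × 226/1976 = 77.545 A.
P = V_p I_p = 132000 × 77.545 = 1.02×10^7 W.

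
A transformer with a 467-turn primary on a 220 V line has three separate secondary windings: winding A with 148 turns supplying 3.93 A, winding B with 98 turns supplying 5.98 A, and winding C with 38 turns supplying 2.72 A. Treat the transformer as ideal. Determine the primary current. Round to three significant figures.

V_A = 220 × 148/467 = 69.722 V; V_B = 220 × 98/467 = 46.167 V; V_C = 220 × 38/467 = 17.901 V.
P_out = V_A I_A + V_B I_B + V_C I_C = 69.722×3.93 + 46.167×5.98 + 17.901×2.72 = 274.01 + 276.08 + 48.692 = 598.78 W.
Ideal ⇒ P_in = P_out, so I_p = P_out/V_p = 598.78/220 = 2.72 A.

I_p ≈ 2.72 A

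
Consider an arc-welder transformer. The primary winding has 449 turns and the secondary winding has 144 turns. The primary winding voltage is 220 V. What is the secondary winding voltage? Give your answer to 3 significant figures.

V_s ≈ 70.6 V

V_s/V_p = N_s/N_p, so V_s = 220 × 144/449 = 70.6 V.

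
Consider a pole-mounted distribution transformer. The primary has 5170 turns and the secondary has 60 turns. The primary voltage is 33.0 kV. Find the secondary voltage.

V_s ≈ 383 V

V_s/V_p = N_s/N_p, so V_s = 33000 × 60/5170 = 383 V.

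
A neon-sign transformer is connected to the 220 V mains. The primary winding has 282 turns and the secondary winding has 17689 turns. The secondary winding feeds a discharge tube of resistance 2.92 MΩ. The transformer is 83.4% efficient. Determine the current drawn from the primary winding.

V_s = 220 × 17689/282 = 13800 V.
I_s = V_s/R = 13800/(2.92×10^6) = 0.0047260 A.
P_out = V_s I_s = 13800 × 0.0047260 = 65.219 W.
P_in = P_out/η = 65.219/0.834 = 78.200 W.
I_p = P_in/V_p = 78.200/220 = 0.355 A.

I_p ≈ 0.355 A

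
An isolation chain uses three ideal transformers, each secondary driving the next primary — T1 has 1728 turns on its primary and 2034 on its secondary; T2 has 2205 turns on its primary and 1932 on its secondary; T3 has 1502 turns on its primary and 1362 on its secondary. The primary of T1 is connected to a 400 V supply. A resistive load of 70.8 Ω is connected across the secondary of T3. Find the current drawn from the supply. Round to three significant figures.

I_supply ≈ 4.94 A

After T1: V = 400.00 × 2034/1728 = 470.83 V.
After T2: V = 470.83 × 1932/2205 = 412.54 V.
After T3: V = 412.54 × 1362/1502 = 374.09 V.
I_load = 374.09/70.8 = 5.2837 A, so P_out = 374.09 × 5.2837 = 1976.6 W.
All ideal ⇒ P_in = P_out, so I_supply = 1976.6/400 = 4.94 A.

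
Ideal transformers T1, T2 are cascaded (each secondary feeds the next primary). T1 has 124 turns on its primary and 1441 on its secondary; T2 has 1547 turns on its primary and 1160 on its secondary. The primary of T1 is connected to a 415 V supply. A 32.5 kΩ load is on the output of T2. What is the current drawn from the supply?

I_supply ≈ 0.970 A

After T1: V = 415.00 × 1441/124 = 4822.7 V.
After T2: V = 4822.7 × 1160/1547 = 3616.2 V.
I_load = 3616.2/32500 = 0.11127 A, so P_out = 3616.2 × 0.11127 = 402.38 W.
All ideal ⇒ P_in = P_out, so I_supply = 402.38/415 = 0.970 A.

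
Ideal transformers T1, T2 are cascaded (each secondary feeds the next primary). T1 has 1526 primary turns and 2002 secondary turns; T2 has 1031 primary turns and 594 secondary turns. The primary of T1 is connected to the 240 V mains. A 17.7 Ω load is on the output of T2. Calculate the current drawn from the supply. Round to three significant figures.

I_supply ≈ 7.75 A

After T1: V = 240.00 × 2002/1526 = 314.86 V.
After T2: V = 314.86 × 594/1031 = 181.40 V.
I_load = 181.40/17.7 = 10.249 A, so P_out = 181.40 × 10.249 = 1859.2 W.
All ideal ⇒ P_in = P_out, so I_supply = 1859.2/240 = 7.75 A.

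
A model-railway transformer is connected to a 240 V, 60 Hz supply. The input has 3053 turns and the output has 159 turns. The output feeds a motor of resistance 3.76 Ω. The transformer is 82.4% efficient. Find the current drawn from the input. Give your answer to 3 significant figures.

I_in ≈ 0.210 A

V_out = 240 × 159/3053 = 12.499 V.
I_out = V_out/R = 12.499/3.76 = 3.3243 A.
P_out = V_out I_out = 12.499 × 3.3243 = 41.550 W.
P_in = P_out/η = 41.550/0.824 = 50.425 W.
I_in = P_in/V_in = 50.425/240 = 0.210 A.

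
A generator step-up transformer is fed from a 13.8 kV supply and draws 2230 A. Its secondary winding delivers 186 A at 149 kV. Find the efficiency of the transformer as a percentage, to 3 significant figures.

η ≈ 90.1%

P_in = 13800 × 2230 = 3.07740×10^7 W.
P_out = 149000 × 186 = 2.77140×10^7 W.
η = P_out/P_in = 2.77140×10^7/(3.07740×10^7) = 0.901.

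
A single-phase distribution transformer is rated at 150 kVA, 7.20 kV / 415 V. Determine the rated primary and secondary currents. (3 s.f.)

I_p = S/V_p = 150000/7200 = 20.8 A.
I_s = S/V_s = 150000/415 = 361 A.

I_p ≈ 20.8 A, I_s ≈ 361 A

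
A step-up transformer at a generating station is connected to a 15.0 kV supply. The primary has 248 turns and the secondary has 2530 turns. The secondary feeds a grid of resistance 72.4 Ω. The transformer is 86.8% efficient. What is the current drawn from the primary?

I_p ≈ 24800 A

V_s = 15000 × 2530/248 = 153020 V.
I_s = V_s/R = 153020/72.4 = 2113.6 A.
P_out = V_s I_s = 153020 × 2113.6 = 3.2343×10^8 W.
P_in = P_out/η = 3.2343×10^8/0.868 = 3.7262×10^8 W.
I_p = P_in/V_p = 3.7262×10^8/15000 = 24800 A.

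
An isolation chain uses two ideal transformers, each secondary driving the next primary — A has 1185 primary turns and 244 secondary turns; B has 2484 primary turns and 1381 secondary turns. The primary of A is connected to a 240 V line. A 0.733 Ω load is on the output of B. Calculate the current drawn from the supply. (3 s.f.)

After A: V = 240.00 × 244/1185 = 49.418 V.
After B: V = 49.418 × 1381/2484 = 27.474 V.
I_load = 27.474/0.733 = 37.482 A, so P_out = 27.474 × 37.482 = 1029.8 W.
All ideal ⇒ P_in = P_out, so I_supply = 1029.8/240 = 4.29 A.

I_supply ≈ 4.29 A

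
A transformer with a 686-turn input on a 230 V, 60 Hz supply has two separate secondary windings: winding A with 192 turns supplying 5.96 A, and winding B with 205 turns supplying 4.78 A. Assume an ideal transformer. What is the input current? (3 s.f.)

V_A = 230 × 192/686 = 64.373 V; V_B = 230 × 205/686 = 68.732 V.
P_out = V_A I_A + V_B I_B = 64.373×5.96 + 68.732×4.78 = 383.66 + 328.54 = 712.20 W.
Ideal ⇒ P_in = P_out, so I_in = P_out/V_in = 712.20/230 = 3.10 A.

I_in ≈ 3.10 A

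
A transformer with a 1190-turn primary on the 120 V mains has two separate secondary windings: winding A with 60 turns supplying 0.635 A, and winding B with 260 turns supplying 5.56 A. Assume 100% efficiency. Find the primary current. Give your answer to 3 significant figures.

I_p ≈ 1.25 A

V_A = 120 × 60/1190 = 6.0504 V; V_B = 120 × 260/1190 = 26.218 V.
P_out = V_A I_A + V_B I_B = 6.0504×0.635 + 26.218×5.56 = 3.8420 + 145.77 = 149.62 W.
Ideal ⇒ P_in = P_out, so I_p = P_out/V_p = 149.62/120 = 1.25 A.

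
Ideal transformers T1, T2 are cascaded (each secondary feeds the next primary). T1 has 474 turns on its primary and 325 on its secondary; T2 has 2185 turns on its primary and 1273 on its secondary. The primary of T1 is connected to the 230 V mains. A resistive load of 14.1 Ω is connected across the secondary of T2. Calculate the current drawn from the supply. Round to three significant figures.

I_supply ≈ 2.60 A

After T1: V = 230.00 × 325/474 = 157.70 V.
After T2: V = 157.70 × 1273/2185 = 91.878 V.
I_load = 91.878/14.1 = 6.5161 A, so P_out = 91.878 × 6.5161 = 598.69 W.
All ideal ⇒ P_in = P_out, so I_supply = 598.69/230 = 2.60 A.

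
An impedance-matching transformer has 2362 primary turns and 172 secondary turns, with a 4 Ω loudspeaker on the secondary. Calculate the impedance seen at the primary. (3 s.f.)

Z_p = (N_p/N_s)² × Z_s = (2362/172)² × 4 = 754 Ω.

Z_p ≈ 754 Ω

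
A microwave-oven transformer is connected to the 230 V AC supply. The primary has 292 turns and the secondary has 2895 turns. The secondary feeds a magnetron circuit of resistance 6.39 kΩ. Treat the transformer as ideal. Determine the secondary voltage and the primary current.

V_s = V_p × N_s/N_p = 230 × 2895/292 = 2280.3 V.
I_s = V_s/R = 2280.3/6390 = 0.35686 A.
I_p = I_s × N_s/N_p = 0.35686 × 2895/292 = 3.54 A.

V_s ≈ 2280 V, I_p ≈ 3.54 A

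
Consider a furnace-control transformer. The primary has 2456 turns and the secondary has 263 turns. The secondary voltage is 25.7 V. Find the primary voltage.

V_p ≈ 240 V

V_p/V_s = N_p/N_s, so V_p = 25.7 × 2456/263 = 240 V.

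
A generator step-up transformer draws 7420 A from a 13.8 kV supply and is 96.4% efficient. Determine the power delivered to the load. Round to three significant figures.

P_in = V_p I_p = 13800 × 7420 = 1.0240×10^8 W.
P_out = η P_in = 0.964 × 1.0240×10^8 = 9.87×10^7 W.

P_out ≈ 9.87×10^7 W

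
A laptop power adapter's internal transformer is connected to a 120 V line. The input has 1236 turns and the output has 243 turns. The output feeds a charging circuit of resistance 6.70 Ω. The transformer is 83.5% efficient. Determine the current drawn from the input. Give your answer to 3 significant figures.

V_out = 120 × 243/1236 = 23.592 V.
I_out = V_out/R = 23.592/6.70 = 3.5212 A.
P_out = V_out I_out = 23.592 × 3.5212 = 83.074 W.
P_in = P_out/η = 83.074/0.835 = 99.489 W.
I_in = P_in/V_in = 99.489/120 = 0.829 A.

I_in ≈ 0.829 A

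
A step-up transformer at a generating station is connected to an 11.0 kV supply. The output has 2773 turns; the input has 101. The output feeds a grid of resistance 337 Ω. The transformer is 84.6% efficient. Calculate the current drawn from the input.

V_out = 11000 × 2773/101 = 302010 V.
I_out = V_out/R = 302010/337 = 896.17 A.
P_out = V_out I_out = 302010 × 896.17 = 2.7065×10^8 W.
P_in = P_out/η = 2.7065×10^8/0.846 = 3.1992×10^8 W.
I_in = P_in/V_in = 3.1992×10^8/11000 = 29100 A.

I_in ≈ 29100 A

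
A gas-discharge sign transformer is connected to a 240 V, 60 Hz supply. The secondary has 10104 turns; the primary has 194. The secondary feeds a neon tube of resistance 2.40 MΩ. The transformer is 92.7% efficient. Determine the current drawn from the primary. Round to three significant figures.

V_s = 240 × 10104/194 = 12500 V.
I_s = V_s/R = 12500/(2.40×10^6) = 0.0052082 A.
P_out = V_s I_s = 12500 × 0.0052082 = 65.102 W.
P_in = P_out/η = 65.102/0.927 = 70.229 W.
I_p = P_in/V_p = 70.229/240 = 0.293 A.

I_p ≈ 0.293 A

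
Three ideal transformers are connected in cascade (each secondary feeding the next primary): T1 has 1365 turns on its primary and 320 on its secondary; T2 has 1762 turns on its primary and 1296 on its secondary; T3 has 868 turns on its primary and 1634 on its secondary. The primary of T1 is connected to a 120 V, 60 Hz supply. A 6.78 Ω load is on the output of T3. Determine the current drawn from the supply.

I_supply ≈ 1.86 A

Secondary of T1: V = 120.00 × 320/1365 = 28.132 V.
Secondary of T2: V = 28.132 × 1296/1762 = 20.692 V.
Secondary of T3: V = 20.692 × 1634/868 = 38.952 V.
I_load = 38.952/6.78 = 5.7451 A, so P_out = 38.952 × 5.7451 = 223.78 W.
All ideal ⇒ P_in = P_out, so I_supply = 223.78/120 = 1.86 A.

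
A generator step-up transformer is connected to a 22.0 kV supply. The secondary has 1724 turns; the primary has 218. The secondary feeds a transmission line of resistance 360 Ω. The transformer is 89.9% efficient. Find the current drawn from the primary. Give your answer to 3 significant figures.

I_p ≈ 4250 A

V_s = 22000 × 1724/218 = 173980 V.
I_s = V_s/R = 173980/360 = 483.28 A.
P_out = V_s I_s = 173980 × 483.28 = 8.4082×10^7 W.
P_in = P_out/η = 8.4082×10^7/0.899 = 9.3529×10^7 W.
I_p = P_in/V_p = 9.3529×10^7/22000 = 4250 A.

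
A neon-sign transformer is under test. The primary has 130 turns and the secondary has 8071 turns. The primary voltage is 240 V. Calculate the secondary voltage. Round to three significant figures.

V_s/V_p = N_s/N_p, so V_s = 240 × 8071/130 = 14900 V.

V_s ≈ 14900 V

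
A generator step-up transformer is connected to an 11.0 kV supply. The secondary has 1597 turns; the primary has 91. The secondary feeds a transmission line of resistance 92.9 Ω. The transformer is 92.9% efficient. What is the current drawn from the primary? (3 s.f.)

I_p ≈ 39300 A

V_s = 11000 × 1597/91 = 193040 V.
I_s = V_s/R = 193040/92.9 = 2078.0 A.
P_out = V_s I_s = 193040 × 2078.0 = 4.0114×10^8 W.
P_in = P_out/η = 4.0114×10^8/0.929 = 4.3180×10^8 W.
I_p = P_in/V_p = 4.3180×10^8/11000 = 39300 A.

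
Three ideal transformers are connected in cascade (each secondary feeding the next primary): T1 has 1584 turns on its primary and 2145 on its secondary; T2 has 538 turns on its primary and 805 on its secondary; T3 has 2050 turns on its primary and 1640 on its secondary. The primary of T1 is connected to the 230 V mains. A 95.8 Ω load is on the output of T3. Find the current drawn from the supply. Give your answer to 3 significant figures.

After T1: V = 230.00 × 2145/1584 = 311.46 V.
After T2: V = 311.46 × 805/538 = 466.03 V.
After T3: V = 466.03 × 1640/2050 = 372.82 V.
I_load = 372.82/95.8 = 3.8917 A, so P_out = 372.82 × 3.8917 = 1450.9 W.
All ideal ⇒ P_in = P_out, so I_supply = 1450.9/230 = 6.31 A.

I_supply ≈ 6.31 A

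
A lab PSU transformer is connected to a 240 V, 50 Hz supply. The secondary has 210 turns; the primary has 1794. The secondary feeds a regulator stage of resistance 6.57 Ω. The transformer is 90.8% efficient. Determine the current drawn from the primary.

V_s = 240 × 210/1794 = 28.094 V.
I_s = V_s/R = 28.094/6.57 = 4.2760 A.
P_out = V_s I_s = 28.094 × 4.2760 = 120.13 W.
P_in = P_out/η = 120.13/0.908 = 132.30 W.
I_p = P_in/V_p = 132.30/240 = 0.551 A.

I_p ≈ 0.551 A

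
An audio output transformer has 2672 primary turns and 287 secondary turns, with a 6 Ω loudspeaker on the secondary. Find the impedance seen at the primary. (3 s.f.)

Z_p ≈ 520 Ω

Z_p = (N_p/N_s)² × Z_s = (2672/287)² × 6 = 520 Ω.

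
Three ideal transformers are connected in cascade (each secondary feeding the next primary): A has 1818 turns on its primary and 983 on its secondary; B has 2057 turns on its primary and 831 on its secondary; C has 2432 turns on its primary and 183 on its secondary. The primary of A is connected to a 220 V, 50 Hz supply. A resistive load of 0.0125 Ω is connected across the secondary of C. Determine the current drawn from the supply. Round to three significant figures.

I_supply ≈ 4.75 A

After A: V = 220.00 × 983/1818 = 118.95 V.
After B: V = 118.95 × 831/2057 = 48.056 V.
After C: V = 48.056 × 183/2432 = 3.6161 V.
I_load = 3.6161/0.0125 = 289.29 A, so P_out = 3.6161 × 289.29 = 1046.1 W.
All ideal ⇒ P_in = P_out, so I_supply = 1046.1/220 = 4.75 A.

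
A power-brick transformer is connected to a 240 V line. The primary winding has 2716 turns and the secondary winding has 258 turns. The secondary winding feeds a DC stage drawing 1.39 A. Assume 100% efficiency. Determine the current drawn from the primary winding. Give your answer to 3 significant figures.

I_p ≈ 0.132 A

For an ideal transformer I_p N_p = I_s N_s, so I_p = 1.39 × 258/2716 = 0.132 A.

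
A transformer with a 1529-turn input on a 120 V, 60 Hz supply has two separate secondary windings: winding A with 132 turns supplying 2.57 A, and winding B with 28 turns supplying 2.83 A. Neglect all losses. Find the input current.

I_in ≈ 0.274 A

V_A = 120 × 132/1529 = 10.360 V; V_B = 120 × 28/1529 = 2.1975 V.
P_out = V_A I_A + V_B I_B = 10.360×2.57 + 2.1975×2.83 = 26.624 + 6.2190 = 32.843 W.
Ideal ⇒ P_in = P_out, so I_in = P_out/V_in = 32.843/120 = 0.274 A.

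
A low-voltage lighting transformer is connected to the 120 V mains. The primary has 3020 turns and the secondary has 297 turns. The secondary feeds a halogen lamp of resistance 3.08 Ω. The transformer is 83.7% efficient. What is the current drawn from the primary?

V_s = 120 × 297/3020 = 11.801 V.
I_s = V_s/R = 11.801/3.08 = 3.8316 A.
P_out = V_s I_s = 11.801 × 3.8316 = 45.218 W.
P_in = P_out/η = 45.218/0.837 = 54.024 W.
I_p = P_in/V_p = 54.024/120 = 0.450 A.

I_p ≈ 0.450 A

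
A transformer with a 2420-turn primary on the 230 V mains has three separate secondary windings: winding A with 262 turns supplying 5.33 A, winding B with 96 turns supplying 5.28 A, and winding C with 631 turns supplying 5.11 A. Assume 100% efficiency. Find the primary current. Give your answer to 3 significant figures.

V_A = 230 × 262/2420 = 24.901 V; V_B = 230 × 96/2420 = 9.1240 V; V_C = 230 × 631/2420 = 59.971 V.
P_out = V_A I_A + V_B I_B + V_C I_C = 24.901×5.33 + 9.1240×5.28 + 59.971×5.11 = 132.72 + 48.175 + 306.45 = 487.35 W.
Ideal ⇒ P_in = P_out, so I_p = P_out/V_p = 487.35/230 = 2.12 A.

I_p ≈ 2.12 A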